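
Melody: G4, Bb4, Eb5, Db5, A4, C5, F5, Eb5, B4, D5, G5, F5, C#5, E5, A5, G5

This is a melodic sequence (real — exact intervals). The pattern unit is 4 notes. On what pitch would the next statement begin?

D#5

Unit = 4 notes; the statements start on G4, A4, B4, C#5, moving up a 2nd each time.
One more step up a 2nd gives D#5.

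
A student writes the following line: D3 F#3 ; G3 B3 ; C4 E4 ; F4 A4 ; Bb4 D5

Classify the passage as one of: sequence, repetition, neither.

sequence

Each 2-note cell is the previous one transposed up a 4th.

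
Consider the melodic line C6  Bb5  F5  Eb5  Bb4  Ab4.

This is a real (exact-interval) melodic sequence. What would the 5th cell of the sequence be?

Unit = 2 notes; the statements start on C6, F5, Bb4, moving down a 5th each time.
Extending down a 5th: Eb4 → Ab3.
So cell 5 is Ab3 Gb3.

Ab3 Gb3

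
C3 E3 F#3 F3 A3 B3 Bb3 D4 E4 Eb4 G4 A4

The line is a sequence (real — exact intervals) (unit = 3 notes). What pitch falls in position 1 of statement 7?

The unit is 3 notes. Position-1 pitches of the 4 shown cells: C3, F3, Bb3, Eb4.
Extending up a 4th: Ab4 → Db5 → Gb5.

Gb5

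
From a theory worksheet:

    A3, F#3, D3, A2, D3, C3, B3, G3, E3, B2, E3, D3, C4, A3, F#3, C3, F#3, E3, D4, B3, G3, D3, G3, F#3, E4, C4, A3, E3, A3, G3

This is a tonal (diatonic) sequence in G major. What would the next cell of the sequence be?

With a 6-note motive the entries are A3, B3, C4, D4, E4, each up a 2nd from the previous.
So cell 6 is F#4 D4 B3 F#3 B3 A3.

F#4 D4 B3 F#3 B3 A3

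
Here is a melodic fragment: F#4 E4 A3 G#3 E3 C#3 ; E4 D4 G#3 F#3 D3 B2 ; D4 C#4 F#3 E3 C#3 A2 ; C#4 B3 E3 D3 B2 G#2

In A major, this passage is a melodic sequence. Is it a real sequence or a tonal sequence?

Every note is diatonic to A major.
Cell 1 has -7 semitones from note 2 to 3, but cell 2 has -6 — the interval quality changes while the contour stays the same, which is the hallmark of a tonal sequence.

tonal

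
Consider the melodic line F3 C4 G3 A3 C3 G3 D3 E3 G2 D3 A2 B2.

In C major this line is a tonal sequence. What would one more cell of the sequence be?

Unit = 4 notes; the statements start on F3, C3, G2, moving down a 4th each time.
Statement 4 starts on D2 and keeps the same diatonic contour: D2 A2 E2 F2.

D2 A2 E2 F2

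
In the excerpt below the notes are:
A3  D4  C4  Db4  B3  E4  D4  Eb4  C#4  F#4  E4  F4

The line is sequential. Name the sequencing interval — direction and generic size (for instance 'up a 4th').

Unit = 4 notes; the statements start on A3, B3, C#4, moving up a 2nd each time.
From A3 to B3: up a 2nd.

up a 2nd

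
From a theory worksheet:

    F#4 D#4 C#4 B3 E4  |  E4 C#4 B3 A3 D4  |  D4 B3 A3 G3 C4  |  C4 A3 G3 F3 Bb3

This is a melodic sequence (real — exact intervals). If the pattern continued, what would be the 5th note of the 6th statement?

The unit is 5 notes. Position-5 pitches of the 4 shown cells: E4, D4, C4, Bb3.
Each moves down a 2nd. Continuing: Ab3 → Gb3.

Gb3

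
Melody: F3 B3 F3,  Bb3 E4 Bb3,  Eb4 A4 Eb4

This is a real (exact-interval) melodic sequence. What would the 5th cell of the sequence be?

The 3-note cells begin on F3, Bb3, Eb4 — each up a 4th from the last.
Carrying on: Ab4 → Db5.
From Db5 the exact shape gives Db5 G5 Db5.

Db5 G5 Db5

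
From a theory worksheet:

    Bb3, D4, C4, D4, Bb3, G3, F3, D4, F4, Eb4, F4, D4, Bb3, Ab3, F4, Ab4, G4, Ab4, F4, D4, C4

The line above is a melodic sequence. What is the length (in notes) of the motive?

7

Try groups of 7 (3 cells in 21 notes):
Bb3 D4 C4 D4 Bb3 G3 F3 | D4 F4 Eb4 F4 D4 Bb3 Ab3 | F4 Ab4 G4 Ab4 F4 D4 C4
That's a consistent up a 3rd shift per cell, and no other grouping gives one.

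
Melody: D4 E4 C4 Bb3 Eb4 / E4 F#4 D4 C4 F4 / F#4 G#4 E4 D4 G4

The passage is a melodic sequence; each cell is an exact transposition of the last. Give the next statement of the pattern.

The 5-note cells begin on D4, E4, F#4 — each up a 2nd from the last.
So cell 4 is G#4 A#4 F#4 E4 A4.

G#4 A#4 F#4 E4 A4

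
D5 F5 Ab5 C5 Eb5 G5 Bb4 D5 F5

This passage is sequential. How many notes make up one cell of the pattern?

Try groups of 3 (3 cells in 9 notes):
D5 F5 Ab5 | C5 Eb5 G5 | Bb4 D5 F5
Every group is a transposition down a 2nd of the one before; no shorter unit works.

3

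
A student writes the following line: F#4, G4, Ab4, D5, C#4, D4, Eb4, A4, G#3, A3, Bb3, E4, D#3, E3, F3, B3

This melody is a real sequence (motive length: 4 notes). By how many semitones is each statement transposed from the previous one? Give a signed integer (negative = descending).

The 4-note cells begin on F#4, C#4, G#3, D#3 — each down a 4th from the last.
F#4 to C#4 spans -5 semitones.

-5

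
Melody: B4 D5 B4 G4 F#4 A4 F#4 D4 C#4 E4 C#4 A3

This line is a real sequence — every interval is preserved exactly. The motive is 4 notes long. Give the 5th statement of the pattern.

D#3 F#3 D#3 B2

With a 4-note motive the entries are B4, F#4, C#4, each down a 4th from the previous.
Continuing the starts: G#3 → D#3.
Statement 5 starts on D#3 and keeps the same exact contour: D#3 F#3 D#3 B2.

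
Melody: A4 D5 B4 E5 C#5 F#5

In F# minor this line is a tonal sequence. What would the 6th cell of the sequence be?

With a 2-note motive the entries are A4, B4, C#5, each up a 2nd from the previous.
Extending up a 2nd: D5 → E5 → F#5.
So cell 6 is F#5 B5.

F#5 B5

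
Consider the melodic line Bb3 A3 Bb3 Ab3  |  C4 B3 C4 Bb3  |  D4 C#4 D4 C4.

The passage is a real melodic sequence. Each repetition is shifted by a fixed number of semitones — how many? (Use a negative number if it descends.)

2

Taking 4-note groups, the heads are Bb3, C4, D4: the pattern moves up a 2nd.
Counting half-steps from Bb3 to C4: 2.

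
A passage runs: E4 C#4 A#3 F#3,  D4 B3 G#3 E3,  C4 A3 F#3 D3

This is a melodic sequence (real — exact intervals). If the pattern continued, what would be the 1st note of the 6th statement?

Grouping in 4s, the 1st note of each cell is E4, D4, C4.
Carrying that down a 2nd forward: Bb3 → Ab3 → Gb3.

Gb3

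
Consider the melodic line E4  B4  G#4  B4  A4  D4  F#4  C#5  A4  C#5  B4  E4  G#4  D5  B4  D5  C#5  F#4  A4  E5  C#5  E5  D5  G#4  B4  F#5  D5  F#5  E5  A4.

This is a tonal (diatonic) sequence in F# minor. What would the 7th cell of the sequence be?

D5 A5 F#5 A5 G#5 C#5

The 6-note cells begin on E4, F#4, G#4, A4, B4 — each up a 2nd from the last.
Extending up a 2nd: C#5 → D5.
Statement 7 starts on D5 and keeps the same diatonic contour: D5 A5 F#5 A5 G#5 C#5.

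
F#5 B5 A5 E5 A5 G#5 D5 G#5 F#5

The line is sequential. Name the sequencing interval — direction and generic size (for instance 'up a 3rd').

down a 2nd

Taking 3-note groups, the heads are F#5, E5, D5: the pattern moves down a 2nd.
F#5 to E5 is down a 2nd.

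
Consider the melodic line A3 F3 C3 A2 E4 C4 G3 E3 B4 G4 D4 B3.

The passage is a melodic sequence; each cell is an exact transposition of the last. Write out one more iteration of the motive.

The 4-note cells begin on A3, E4, B4 — each up a 5th from the last.
From F#5 the exact shape gives F#5 D5 A4 F#4.

F#5 D5 A4 F#4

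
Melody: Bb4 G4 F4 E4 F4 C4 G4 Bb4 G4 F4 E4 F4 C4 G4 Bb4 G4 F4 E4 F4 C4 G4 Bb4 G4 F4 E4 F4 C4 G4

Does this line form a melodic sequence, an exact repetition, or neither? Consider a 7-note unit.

repetition

Each 7-note cell is identical (Bb4 G4 F4 E4 F4 C4 G4), restated at the same pitch.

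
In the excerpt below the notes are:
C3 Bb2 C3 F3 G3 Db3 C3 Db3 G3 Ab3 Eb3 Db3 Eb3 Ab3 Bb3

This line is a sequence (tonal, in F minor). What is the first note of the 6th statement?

Unit = 5 notes; the statements start on C3, Db3, Eb3, moving up a 2nd each time.
Extending the heads up a 2nd: F3 → G3 → Ab3.

Ab3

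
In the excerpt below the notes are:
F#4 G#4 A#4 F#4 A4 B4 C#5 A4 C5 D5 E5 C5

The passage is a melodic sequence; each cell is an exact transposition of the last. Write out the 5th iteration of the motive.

Gb5 Ab5 Bb5 Gb5

Taking 4-note groups, the heads are F#4, A4, C5: the pattern moves up a 3rd.
Continuing the starts: Eb5 → Gb5.
Statement 5 starts on Gb5 and keeps the same exact contour: Gb5 Ab5 Bb5 Gb5.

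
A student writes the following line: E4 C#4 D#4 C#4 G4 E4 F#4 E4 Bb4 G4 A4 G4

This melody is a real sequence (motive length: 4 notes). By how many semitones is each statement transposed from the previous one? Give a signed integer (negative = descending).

The 4-note cells begin on E4, G4, Bb4 — each up a 3rd from the last.
E4 to G4 spans +3 semitones.

3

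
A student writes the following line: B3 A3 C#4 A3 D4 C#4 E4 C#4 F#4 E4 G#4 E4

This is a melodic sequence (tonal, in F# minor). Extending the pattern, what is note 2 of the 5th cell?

Grouping in 4s, the 2nd note of each cell is A3, C#4, E4.
Carrying that up a 3rd forward: G#4 → B4.

B4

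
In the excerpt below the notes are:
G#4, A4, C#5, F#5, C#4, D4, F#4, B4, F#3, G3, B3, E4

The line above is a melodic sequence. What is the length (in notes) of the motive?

Try groups of 4 (3 cells in 12 notes):
G#4 A4 C#5 F#5 | C#4 D4 F#4 B4 | F#3 G3 B3 E4
Every group is a transposition down a 5th of the one before; no shorter unit works.

4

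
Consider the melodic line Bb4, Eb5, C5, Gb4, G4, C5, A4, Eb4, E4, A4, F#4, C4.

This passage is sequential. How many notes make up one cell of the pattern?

Try groups of 4 (3 cells in 12 notes):
Bb4 Eb5 C5 Gb4 | G4 C5 A4 Eb4 | E4 A4 F#4 C4
Each cell is the previous one down a 3rd — so the unit is 4 notes.

4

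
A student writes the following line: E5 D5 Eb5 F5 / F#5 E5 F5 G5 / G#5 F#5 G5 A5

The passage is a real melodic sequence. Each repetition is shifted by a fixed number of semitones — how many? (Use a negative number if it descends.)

2

The 4-note cells begin on E5, F#5, G#5 — each up a 2nd from the last.
Counting half-steps from E5 to F#5: 2.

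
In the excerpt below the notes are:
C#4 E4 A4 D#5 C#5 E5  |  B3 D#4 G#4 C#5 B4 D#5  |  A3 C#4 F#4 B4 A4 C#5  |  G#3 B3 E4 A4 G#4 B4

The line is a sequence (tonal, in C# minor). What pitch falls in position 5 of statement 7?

Grouping in 6s, the 5th note of each cell is C#5, B4, A4, G#4.
Carrying that down a 2nd forward: F#4 → E4 → D#4.

D#4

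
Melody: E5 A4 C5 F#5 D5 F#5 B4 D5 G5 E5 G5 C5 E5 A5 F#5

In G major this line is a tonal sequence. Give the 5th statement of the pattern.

With a 5-note motive the entries are E5, F#5, G5, each up a 2nd from the previous.
Extending up a 2nd: A5 → B5.
From B5 the diatonic shape gives B5 E5 G5 C6 A5.

B5 E5 G5 C6 A5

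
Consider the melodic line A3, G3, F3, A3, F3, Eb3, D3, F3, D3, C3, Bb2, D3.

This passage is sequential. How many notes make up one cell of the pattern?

4

12 notes total. Splitting into 3 groups of 4:
A3 G3 F3 A3 | F3 Eb3 D3 F3 | D3 C3 Bb2 D3
Each cell is the previous one down a 3rd — so the unit is 4 notes.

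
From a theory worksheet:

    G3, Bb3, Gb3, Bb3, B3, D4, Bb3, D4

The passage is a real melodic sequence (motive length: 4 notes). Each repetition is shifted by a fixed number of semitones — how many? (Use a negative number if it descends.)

4

Unit = 4 notes; the statements start on G3, B3, moving up a 3rd each time.
G3→B3 is 59 − 55 = 4 semitones.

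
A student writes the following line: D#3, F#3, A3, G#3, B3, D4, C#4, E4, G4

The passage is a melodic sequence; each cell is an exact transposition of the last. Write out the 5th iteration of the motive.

The 3-note cells begin on D#3, G#3, C#4 — each up a 4th from the last.
Continuing the starts: F#4 → B4.
From B4 the exact shape gives B4 D5 F5.

B4 D5 F5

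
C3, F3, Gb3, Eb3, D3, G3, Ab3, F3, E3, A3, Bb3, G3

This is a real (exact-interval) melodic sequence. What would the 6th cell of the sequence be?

A#3 D#4 E4 C#4

Unit = 4 notes; the statements start on C3, D3, E3, moving up a 2nd each time.
Carrying on: F#3 → G#3 → A#3.
So cell 6 is A#3 D#4 E4 C#4.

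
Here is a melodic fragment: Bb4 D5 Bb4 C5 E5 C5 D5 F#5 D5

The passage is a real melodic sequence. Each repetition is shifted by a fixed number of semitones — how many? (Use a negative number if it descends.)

Taking 3-note groups, the heads are Bb4, C5, D5: the pattern moves up a 2nd.
Bb4→C5 is 72 − 70 = 2 semitones.

2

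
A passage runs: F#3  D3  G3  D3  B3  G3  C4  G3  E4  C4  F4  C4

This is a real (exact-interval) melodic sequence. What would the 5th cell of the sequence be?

D5 Bb4 Eb5 Bb4

Taking 4-note groups, the heads are F#3, B3, E4: the pattern moves up a 4th.
Continuing the starts: A4 → D5.
From D5 the exact shape gives D5 Bb4 Eb5 Bb4.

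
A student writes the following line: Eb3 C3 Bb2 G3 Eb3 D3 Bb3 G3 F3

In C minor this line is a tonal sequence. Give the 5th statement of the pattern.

F4 D4 C4

Taking 3-note groups, the heads are Eb3, G3, Bb3: the pattern moves up a 3rd.
Extending up a 3rd: D4 → F4.
Statement 5 starts on F4 and keeps the same diatonic contour: F4 D4 C4.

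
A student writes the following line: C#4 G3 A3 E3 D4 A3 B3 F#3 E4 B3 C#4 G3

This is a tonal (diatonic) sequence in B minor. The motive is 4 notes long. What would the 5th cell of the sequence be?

Taking 4-note groups, the heads are C#4, D4, E4: the pattern moves up a 2nd.
Continuing the starts: F#4 → G4.
From G4 the diatonic shape gives G4 D4 E4 B3.

G4 D4 E4 B3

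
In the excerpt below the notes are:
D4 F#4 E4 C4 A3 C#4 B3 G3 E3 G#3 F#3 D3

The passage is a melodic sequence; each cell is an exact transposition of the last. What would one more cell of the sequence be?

B2 D#3 C#3 A2

Taking 4-note groups, the heads are D4, A3, E3: the pattern moves down a 4th.
From B2 the exact shape gives B2 D#3 C#3 A2.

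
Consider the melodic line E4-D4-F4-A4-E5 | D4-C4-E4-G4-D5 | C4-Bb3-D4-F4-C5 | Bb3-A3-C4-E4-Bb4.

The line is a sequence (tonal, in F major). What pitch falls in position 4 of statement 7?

Bb3

With 5-note cells, note 4 of each statement runs A4, G4, F4, E4.
Extending down a 2nd: D4 → C4 → Bb3.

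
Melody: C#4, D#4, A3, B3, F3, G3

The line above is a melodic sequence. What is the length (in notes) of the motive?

2

There are 6 notes; a 2-note unit gives 3 cells:
C#4 D#4 | A3 B3 | F3 G3
That's a consistent down a 3rd shift per cell, and no other grouping gives one.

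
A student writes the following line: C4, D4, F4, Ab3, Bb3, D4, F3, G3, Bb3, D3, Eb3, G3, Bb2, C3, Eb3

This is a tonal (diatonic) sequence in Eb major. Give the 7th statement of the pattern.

Taking 3-note groups, the heads are C4, Ab3, F3, D3, Bb2: the pattern moves down a 3rd.
Extending down a 3rd: G2 → Eb2.
So cell 7 is Eb2 F2 Ab2.

Eb2 F2 Ab2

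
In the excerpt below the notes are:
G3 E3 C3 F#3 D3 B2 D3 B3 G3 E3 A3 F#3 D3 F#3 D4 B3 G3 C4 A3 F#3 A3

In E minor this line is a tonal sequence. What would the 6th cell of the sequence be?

C5 A4 F#4 B4 G4 E4 G4

The 7-note cells begin on G3, B3, D4 — each up a 3rd from the last.
Carrying on: F#4 → A4 → C5.
From C5 the diatonic shape gives C5 A4 F#4 B4 G4 E4 G4.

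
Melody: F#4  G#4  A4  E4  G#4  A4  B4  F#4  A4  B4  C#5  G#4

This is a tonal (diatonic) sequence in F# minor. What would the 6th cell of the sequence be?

Taking 4-note groups, the heads are F#4, G#4, A4: the pattern moves up a 2nd.
Extending up a 2nd: B4 → C#5 → D5.
Statement 6 starts on D5 and keeps the same diatonic contour: D5 E5 F#5 C#5.

D5 E5 F#5 C#5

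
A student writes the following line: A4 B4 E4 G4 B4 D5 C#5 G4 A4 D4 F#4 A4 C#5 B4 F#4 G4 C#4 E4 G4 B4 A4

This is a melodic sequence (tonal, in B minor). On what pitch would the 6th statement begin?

C#4

Taking 7-note groups, the heads are A4, G4, F#4: the pattern moves down a 2nd.
Continuing: E4 → D4 → C#4. Statement 6 starts on C#4.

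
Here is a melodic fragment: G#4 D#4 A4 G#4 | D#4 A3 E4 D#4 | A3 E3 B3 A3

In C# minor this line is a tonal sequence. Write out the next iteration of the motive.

E3 B2 F#3 E3

The 4-note cells begin on G#4, D#4, A3 — each down a 4th from the last.
So cell 4 is E3 B2 F#3 E3.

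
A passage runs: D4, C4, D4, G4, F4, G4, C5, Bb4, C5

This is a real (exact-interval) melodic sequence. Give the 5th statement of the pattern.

The 3-note cells begin on D4, G4, C5 — each up a 4th from the last.
Carrying on: F5 → Bb5.
From Bb5 the exact shape gives Bb5 Ab5 Bb5.

Bb5 Ab5 Bb5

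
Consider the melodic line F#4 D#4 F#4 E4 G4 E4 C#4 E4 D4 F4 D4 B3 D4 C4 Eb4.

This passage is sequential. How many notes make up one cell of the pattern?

There are 15 notes; a 5-note unit gives 3 cells:
F#4 D#4 F#4 E4 G4 | E4 C#4 E4 D4 F4 | D4 B3 D4 C4 Eb4
That's a consistent down a 2nd shift per cell, and no other grouping gives one.

5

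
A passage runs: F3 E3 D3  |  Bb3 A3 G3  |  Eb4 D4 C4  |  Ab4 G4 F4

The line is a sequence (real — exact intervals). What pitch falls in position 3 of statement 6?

The unit is 3 notes. Position-3 pitches of the 4 shown cells: D3, G3, C4, F4.
Extending up a 4th: Bb4 → Eb5.

Eb5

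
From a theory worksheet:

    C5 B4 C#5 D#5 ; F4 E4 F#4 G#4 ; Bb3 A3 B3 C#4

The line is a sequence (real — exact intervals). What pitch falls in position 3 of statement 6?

The unit is 4 notes. Position-3 pitches of the 3 shown cells: C#5, F#4, B3.
Carrying that down a 5th forward: E3 → A2 → D2.

D2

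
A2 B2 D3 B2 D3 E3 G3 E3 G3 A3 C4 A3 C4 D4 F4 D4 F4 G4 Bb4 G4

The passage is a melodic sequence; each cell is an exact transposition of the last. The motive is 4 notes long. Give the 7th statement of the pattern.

Taking 4-note groups, the heads are A2, D3, G3, C4, F4: the pattern moves up a 4th.
Extending up a 4th: Bb4 → Eb5.
So cell 7 is Eb5 F5 Ab5 F5.

Eb5 F5 Ab5 F5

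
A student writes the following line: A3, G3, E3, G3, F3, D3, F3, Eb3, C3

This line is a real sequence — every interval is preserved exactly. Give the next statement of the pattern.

Eb3 Db3 Bb2

Taking 3-note groups, the heads are A3, G3, F3: the pattern moves down a 2nd.
Statement 4 starts on Eb3 and keeps the same exact contour: Eb3 Db3 Bb2.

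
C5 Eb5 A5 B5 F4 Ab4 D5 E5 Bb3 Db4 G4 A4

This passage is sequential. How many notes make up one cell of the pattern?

4

Try groups of 4 (3 cells in 12 notes):
C5 Eb5 A5 B5 | F4 Ab4 D5 E5 | Bb3 Db4 G4 A4
Every group is a transposition down a 5th of the one before; no shorter unit works.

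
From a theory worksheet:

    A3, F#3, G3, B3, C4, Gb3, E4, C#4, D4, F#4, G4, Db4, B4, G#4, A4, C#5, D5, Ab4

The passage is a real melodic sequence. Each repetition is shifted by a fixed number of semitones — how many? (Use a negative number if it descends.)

Taking 6-note groups, the heads are A3, E4, B4: the pattern moves up a 5th.
Counting half-steps from A3 to E4: 7.

7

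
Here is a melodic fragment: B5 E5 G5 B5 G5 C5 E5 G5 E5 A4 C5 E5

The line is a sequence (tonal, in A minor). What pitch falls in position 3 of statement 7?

With 4-note cells, note 3 of each statement runs G5, E5, C5.
Extending down a 3rd: A4 → F4 → D4 → B3.

B3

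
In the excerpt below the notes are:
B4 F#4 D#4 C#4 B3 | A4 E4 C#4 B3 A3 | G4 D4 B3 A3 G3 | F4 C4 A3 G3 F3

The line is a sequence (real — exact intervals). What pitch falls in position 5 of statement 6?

Db3

Grouping in 5s, the 5th note of each cell is B3, A3, G3, F3.
Extending down a 2nd: Eb3 → Db3.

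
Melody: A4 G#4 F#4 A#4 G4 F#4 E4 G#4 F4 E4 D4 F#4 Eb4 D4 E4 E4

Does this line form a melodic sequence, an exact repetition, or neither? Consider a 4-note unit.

Note 3 of cell 4 is E4; if this were a sequence it would be C4. No unit length gives a consistent transposition pattern.

neither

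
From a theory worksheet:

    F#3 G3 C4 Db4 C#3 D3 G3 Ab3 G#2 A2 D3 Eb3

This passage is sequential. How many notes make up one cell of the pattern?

4

12 notes total. Splitting into 3 groups of 4:
F#3 G3 C4 Db4 | C#3 D3 G3 Ab3 | G#2 A2 D3 Eb3
Each cell is the previous one down a 4th — so the unit is 4 notes.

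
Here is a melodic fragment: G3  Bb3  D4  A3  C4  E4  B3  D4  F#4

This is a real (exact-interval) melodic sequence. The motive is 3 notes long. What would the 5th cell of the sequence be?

D#4 F#4 A#4

Unit = 3 notes; the statements start on G3, A3, B3, moving up a 2nd each time.
Carrying on: C#4 → D#4.
From D#4 the exact shape gives D#4 F#4 A#4.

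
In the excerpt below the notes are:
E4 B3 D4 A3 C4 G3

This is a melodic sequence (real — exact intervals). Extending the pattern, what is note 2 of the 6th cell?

The unit is 2 notes. Position-2 pitches of the 3 shown cells: B3, A3, G3.
Extending down a 2nd: F3 → Eb3 → Db3.

Db3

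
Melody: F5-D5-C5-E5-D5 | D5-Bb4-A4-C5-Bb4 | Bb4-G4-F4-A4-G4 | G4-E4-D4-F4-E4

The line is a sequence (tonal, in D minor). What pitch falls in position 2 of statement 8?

D3

With 5-note cells, note 2 of each statement runs D5, Bb4, G4, E4.
Each moves down a 3rd. Continuing: C4 → A3 → F3 → D3.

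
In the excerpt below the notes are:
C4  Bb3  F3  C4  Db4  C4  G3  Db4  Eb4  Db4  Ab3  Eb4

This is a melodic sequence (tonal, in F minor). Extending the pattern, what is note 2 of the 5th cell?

F4

Grouping in 4s, the 2nd note of each cell is Bb3, C4, Db4.
Carrying that up a 2nd forward: Eb4 → F4.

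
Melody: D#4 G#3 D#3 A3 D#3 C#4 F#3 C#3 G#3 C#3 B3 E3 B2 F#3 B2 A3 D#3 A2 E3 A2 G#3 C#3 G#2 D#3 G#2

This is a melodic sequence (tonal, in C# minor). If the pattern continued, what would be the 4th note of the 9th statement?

G#2

With 5-note cells, note 4 of each statement runs A3, G#3, F#3, E3, D#3.
Each moves down a 2nd. Continuing: C#3 → B2 → A2 → G#2.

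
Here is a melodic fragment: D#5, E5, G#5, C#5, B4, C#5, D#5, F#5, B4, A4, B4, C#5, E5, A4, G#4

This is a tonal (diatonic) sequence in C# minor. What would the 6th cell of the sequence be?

Taking 5-note groups, the heads are D#5, C#5, B4: the pattern moves down a 2nd.
Continuing the starts: A4 → G#4 → F#4.
So cell 6 is F#4 G#4 B4 E4 D#4.

F#4 G#4 B4 E4 D#4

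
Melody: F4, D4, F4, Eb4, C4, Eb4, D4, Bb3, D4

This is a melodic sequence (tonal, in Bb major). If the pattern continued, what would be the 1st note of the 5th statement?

Bb3

With 3-note cells, note 1 of each statement runs F4, Eb4, D4.
Extending down a 2nd: C4 → Bb3.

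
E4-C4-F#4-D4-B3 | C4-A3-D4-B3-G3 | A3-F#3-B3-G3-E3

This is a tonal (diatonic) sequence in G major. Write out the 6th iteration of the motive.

B2 G2 C3 A2 F#2

Unit = 5 notes; the statements start on E4, C4, A3, moving down a 3rd each time.
Continuing the starts: F#3 → D3 → B2.
So cell 6 is B2 G2 C3 A2 F#2.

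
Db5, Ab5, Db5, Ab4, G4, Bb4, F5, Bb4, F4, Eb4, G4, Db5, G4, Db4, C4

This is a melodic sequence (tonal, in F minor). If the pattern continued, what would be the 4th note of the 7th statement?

With 5-note cells, note 4 of each statement runs Ab4, F4, Db4.
Carrying that down a 3rd forward: Bb3 → G3 → Eb3 → C3.

C3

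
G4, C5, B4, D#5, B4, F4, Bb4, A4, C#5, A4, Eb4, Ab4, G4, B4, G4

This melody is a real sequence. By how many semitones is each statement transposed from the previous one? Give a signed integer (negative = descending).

-2

The 5-note cells begin on G4, F4, Eb4 — each down a 2nd from the last.
G4 to F4 spans -2 semitones.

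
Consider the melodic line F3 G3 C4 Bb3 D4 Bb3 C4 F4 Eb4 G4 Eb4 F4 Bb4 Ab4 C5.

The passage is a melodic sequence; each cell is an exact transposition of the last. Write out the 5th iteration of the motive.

Db5 Eb5 Ab5 Gb5 Bb5

Unit = 5 notes; the statements start on F3, Bb3, Eb4, moving up a 4th each time.
Extending up a 4th: Ab4 → Db5.
So cell 5 is Db5 Eb5 Ab5 Gb5 Bb5.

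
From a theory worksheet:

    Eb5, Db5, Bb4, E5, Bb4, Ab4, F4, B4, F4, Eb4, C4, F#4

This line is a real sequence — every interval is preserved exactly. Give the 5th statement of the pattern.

G3 F3 D3 G#3

Taking 4-note groups, the heads are Eb5, Bb4, F4: the pattern moves down a 4th.
Carrying on: C4 → G3.
Statement 5 starts on G3 and keeps the same exact contour: G3 F3 D3 G#3.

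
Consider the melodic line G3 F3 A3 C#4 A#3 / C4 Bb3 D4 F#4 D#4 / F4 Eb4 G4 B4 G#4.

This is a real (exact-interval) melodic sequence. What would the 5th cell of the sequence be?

Eb5 Db5 F5 A5 F#5

With a 5-note motive the entries are G3, C4, F4, each up a 4th from the previous.
Extending up a 4th: Bb4 → Eb5.
So cell 5 is Eb5 Db5 F5 A5 F#5.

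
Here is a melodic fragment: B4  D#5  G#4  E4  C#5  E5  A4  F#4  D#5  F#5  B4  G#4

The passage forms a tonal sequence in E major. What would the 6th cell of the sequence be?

G#5 B5 E5 C#5

Taking 4-note groups, the heads are B4, C#5, D#5: the pattern moves up a 2nd.
Continuing the starts: E5 → F#5 → G#5.
From G#5 the diatonic shape gives G#5 B5 E5 C#5.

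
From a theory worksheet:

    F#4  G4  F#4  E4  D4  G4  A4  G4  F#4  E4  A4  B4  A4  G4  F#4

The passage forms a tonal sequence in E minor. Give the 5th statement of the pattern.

Taking 5-note groups, the heads are F#4, G4, A4: the pattern moves up a 2nd.
Extending up a 2nd: B4 → C5.
So cell 5 is C5 D5 C5 B4 A4.

C5 D5 C5 B4 A4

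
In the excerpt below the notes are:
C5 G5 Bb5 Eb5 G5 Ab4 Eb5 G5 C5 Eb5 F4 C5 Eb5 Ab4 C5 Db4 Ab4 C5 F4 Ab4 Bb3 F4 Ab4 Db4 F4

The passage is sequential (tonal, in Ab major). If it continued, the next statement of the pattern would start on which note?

Taking 5-note groups, the heads are C5, Ab4, F4, Db4, Bb3: the pattern moves down a 3rd.
One more step down a 3rd gives G3.

G3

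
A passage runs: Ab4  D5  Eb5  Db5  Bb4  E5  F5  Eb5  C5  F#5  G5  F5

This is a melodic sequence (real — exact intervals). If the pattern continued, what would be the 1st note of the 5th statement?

With 4-note cells, note 1 of each statement runs Ab4, Bb4, C5.
Carrying that up a 2nd forward: D5 → E5.

E5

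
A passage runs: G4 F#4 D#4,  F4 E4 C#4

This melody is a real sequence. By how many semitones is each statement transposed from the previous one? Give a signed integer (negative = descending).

The 3-note cells begin on G4, F4 — each down a 2nd from the last.
G4 to F4 spans -2 semitones.

-2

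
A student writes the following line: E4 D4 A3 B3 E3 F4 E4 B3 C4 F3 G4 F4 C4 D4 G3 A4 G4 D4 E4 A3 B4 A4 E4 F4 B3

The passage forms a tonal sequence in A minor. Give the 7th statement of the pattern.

D5 C5 G4 A4 D4

Unit = 5 notes; the statements start on E4, F4, G4, A4, B4, moving up a 2nd each time.
Carrying on: C5 → D5.
Statement 7 starts on D5 and keeps the same diatonic contour: D5 C5 G4 A4 D4.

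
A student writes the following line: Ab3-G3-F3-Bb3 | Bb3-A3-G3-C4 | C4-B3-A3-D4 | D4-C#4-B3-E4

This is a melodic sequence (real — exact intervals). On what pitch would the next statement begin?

Unit = 4 notes; the statements start on Ab3, Bb3, C4, D4, moving up a 2nd each time.
One more step up a 2nd gives E4.

E4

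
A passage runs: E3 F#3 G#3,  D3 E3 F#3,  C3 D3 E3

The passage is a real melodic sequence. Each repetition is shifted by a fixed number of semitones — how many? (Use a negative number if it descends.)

The 3-note cells begin on E3, D3, C3 — each down a 2nd from the last.
E3 to D3 spans -2 semitones.

-2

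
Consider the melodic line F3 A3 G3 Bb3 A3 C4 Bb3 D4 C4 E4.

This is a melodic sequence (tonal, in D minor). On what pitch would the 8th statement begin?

F4

With a 2-note motive the entries are F3, G3, A3, Bb3, C4, each up a 2nd from the previous.
Continuing: D4 → E4 → F4. Statement 8 starts on F4.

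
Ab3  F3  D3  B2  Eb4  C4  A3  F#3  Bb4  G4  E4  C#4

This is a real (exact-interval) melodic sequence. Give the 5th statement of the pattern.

Taking 4-note groups, the heads are Ab3, Eb4, Bb4: the pattern moves up a 5th.
Extending up a 5th: F5 → C6.
Statement 5 starts on C6 and keeps the same exact contour: C6 A5 F#5 D#5.

C6 A5 F#5 D#5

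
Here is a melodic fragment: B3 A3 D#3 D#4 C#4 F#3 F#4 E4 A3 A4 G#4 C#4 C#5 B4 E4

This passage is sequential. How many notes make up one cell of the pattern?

15 notes total. Splitting into 5 groups of 3:
B3 A3 D#3 | D#4 C#4 F#3 | F#4 E4 A3 | A4 G#4 C#4 | C#5 B4 E4
Each cell is the previous one up a 3rd — so the unit is 3 notes.

3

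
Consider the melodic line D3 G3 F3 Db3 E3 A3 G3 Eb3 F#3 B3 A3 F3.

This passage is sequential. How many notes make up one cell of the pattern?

There are 12 notes; a 4-note unit gives 3 cells:
D3 G3 F3 Db3 | E3 A3 G3 Eb3 | F#3 B3 A3 F3
Each cell is the previous one up a 2nd — so the unit is 4 notes.

4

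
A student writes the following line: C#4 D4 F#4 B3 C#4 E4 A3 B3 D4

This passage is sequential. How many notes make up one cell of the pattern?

There are 9 notes; a 3-note unit gives 3 cells:
C#4 D4 F#4 | B3 C#4 E4 | A3 B3 D4
Every group is a transposition down a 2nd of the one before; no shorter unit works.

3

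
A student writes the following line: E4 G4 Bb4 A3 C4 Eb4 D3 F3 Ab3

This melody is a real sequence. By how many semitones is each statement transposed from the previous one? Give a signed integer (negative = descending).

-7

Unit = 3 notes; the statements start on E4, A3, D3, moving down a 5th each time.
E4 to A3 spans -7 semitones.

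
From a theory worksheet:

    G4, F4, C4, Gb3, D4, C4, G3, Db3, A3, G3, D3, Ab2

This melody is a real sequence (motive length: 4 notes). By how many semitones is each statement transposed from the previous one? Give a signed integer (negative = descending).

Taking 4-note groups, the heads are G4, D4, A3: the pattern moves down a 4th.
G4→D4 is 62 − 67 = -5 semitones.

-5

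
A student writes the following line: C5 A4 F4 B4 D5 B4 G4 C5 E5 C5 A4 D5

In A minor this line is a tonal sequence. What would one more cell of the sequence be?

Taking 4-note groups, the heads are C5, D5, E5: the pattern moves up a 2nd.
From F5 the diatonic shape gives F5 D5 B4 E5.

F5 D5 B4 E5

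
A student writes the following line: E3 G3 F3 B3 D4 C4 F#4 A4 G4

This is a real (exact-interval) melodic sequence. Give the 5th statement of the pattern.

G#5 B5 A5

With a 3-note motive the entries are E3, B3, F#4, each up a 5th from the previous.
Continuing the starts: C#5 → G#5.
Statement 5 starts on G#5 and keeps the same exact contour: G#5 B5 A5.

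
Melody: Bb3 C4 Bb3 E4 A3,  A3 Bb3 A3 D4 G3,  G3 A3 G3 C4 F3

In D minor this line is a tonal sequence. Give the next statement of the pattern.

Taking 5-note groups, the heads are Bb3, A3, G3: the pattern moves down a 2nd.
Statement 4 starts on F3 and keeps the same diatonic contour: F3 G3 F3 Bb3 E3.

F3 G3 F3 Bb3 E3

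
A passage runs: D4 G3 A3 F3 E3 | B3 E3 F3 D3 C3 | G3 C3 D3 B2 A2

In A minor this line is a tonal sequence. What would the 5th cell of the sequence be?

C3 F2 G2 E2 D2

The 5-note cells begin on D4, B3, G3 — each down a 3rd from the last.
Extending down a 3rd: E3 → C3.
So cell 5 is C3 F2 G2 E2 D2.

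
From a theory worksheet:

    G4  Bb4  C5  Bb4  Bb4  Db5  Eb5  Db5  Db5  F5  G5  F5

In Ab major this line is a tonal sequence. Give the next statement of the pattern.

The 4-note cells begin on G4, Bb4, Db5 — each up a 3rd from the last.
So cell 4 is F5 Ab5 Bb5 Ab5.

F5 Ab5 Bb5 Ab5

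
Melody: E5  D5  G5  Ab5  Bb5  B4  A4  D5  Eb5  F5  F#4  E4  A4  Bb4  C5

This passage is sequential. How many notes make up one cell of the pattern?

5

There are 15 notes; a 5-note unit gives 3 cells:
E5 D5 G5 Ab5 Bb5 | B4 A4 D5 Eb5 F5 | F#4 E4 A4 Bb4 C5
Every group is a transposition down a 4th of the one before; no shorter unit works.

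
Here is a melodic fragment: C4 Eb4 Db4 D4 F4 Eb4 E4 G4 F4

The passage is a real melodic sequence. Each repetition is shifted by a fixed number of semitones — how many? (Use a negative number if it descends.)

2

With a 3-note motive the entries are C4, D4, E4, each up a 2nd from the previous.
Counting half-steps from C4 to D4: 2.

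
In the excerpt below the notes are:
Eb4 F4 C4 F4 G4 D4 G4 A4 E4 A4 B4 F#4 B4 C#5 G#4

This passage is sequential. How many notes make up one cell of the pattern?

Try groups of 3 (5 cells in 15 notes):
Eb4 F4 C4 | F4 G4 D4 | G4 A4 E4 | A4 B4 F#4 | B4 C#5 G#4
That's a consistent up a 2nd shift per cell, and no other grouping gives one.

3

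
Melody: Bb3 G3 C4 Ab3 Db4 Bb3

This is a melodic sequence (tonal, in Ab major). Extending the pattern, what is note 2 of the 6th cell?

Eb4

Grouping in 2s, the 2nd note of each cell is G3, Ab3, Bb3.
Extending up a 2nd: C4 → Db4 → Eb4.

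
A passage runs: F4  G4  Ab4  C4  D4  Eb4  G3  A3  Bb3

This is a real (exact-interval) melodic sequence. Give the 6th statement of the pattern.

E2 F#2 G2

With a 3-note motive the entries are F4, C4, G3, each down a 4th from the previous.
Carrying on: D3 → A2 → E2.
So cell 6 is E2 F#2 G2.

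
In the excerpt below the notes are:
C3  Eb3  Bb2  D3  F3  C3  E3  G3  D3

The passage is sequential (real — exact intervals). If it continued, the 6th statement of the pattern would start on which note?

Taking 3-note groups, the heads are C3, D3, E3: the pattern moves up a 2nd.
Continuing: F#3 → G#3 → A#3. Statement 6 starts on A#3.

A#3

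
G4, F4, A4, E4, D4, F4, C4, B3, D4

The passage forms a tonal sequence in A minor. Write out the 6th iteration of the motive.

D3 C3 E3

With a 3-note motive the entries are G4, E4, C4, each down a 3rd from the previous.
Continuing the starts: A3 → F3 → D3.
So cell 6 is D3 C3 E3.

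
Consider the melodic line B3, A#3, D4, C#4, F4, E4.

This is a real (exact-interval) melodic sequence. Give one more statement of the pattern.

Taking 2-note groups, the heads are B3, D4, F4: the pattern moves up a 3rd.
Statement 4 starts on Ab4 and keeps the same exact contour: Ab4 G4.

Ab4 G4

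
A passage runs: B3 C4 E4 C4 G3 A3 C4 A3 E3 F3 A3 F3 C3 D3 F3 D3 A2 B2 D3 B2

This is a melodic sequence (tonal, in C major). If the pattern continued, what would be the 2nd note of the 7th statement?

E2

The unit is 4 notes. Position-2 pitches of the 5 shown cells: C4, A3, F3, D3, B2.
Extending down a 3rd: G2 → E2.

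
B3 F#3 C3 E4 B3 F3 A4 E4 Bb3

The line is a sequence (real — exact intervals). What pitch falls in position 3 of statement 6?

With 3-note cells, note 3 of each statement runs C3, F3, Bb3.
Each moves up a 4th. Continuing: Eb4 → Ab4 → Db5.

Db5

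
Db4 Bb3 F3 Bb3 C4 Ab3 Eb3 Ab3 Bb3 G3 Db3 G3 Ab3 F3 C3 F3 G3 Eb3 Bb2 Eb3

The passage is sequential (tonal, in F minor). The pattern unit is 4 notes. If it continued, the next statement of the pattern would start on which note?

Unit = 4 notes; the statements start on Db4, C4, Bb3, Ab3, G3, moving down a 2nd each time.
One more step down a 2nd gives F3.

F3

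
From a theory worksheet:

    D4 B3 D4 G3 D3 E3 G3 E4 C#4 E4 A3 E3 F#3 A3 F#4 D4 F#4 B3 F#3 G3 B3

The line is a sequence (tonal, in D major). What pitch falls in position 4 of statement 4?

Grouping in 7s, the 4th note of each cell is G3, A3, B3.
Each moves up a 2nd; the next is C#4.

C#4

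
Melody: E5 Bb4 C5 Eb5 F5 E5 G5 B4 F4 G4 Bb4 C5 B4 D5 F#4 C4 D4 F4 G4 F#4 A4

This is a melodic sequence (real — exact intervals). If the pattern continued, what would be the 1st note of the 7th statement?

Grouping in 7s, the 1st note of each cell is E5, B4, F#4.
Extending down a 4th: C#4 → G#3 → D#3 → A#2.

A#2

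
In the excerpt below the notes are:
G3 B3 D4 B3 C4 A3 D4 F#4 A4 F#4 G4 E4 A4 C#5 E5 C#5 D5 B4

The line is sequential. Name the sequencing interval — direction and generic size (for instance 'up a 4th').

up a 5th

The 6-note cells begin on G3, D4, A4 — each up a 5th from the last.
From G3 to D4: up a 5th.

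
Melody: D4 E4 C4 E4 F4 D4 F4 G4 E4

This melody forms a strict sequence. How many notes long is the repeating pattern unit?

There are 9 notes; a 3-note unit gives 3 cells:
D4 E4 C4 | E4 F4 D4 | F4 G4 E4
Each cell is the previous one up a 2nd — so the unit is 3 notes.

3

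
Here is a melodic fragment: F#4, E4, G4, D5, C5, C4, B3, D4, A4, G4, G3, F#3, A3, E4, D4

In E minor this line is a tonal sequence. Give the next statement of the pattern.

D3 C3 E3 B3 A3

With a 5-note motive the entries are F#4, C4, G3, each down a 4th from the previous.
So cell 4 is D3 C3 E3 B3 A3.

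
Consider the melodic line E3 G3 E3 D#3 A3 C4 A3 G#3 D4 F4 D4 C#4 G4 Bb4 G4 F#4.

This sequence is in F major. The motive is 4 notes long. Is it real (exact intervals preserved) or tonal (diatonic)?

Each cell has the same semitone pattern (3, -3, -1) — intervals are preserved exactly.
And D#3 lies outside F major, so the sequence is real rather than tonal.

real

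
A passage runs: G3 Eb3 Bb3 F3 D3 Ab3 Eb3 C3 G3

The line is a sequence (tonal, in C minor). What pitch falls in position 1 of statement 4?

D3

With 3-note cells, note 1 of each statement runs G3, F3, Eb3.
One more down a 2nd gives D3.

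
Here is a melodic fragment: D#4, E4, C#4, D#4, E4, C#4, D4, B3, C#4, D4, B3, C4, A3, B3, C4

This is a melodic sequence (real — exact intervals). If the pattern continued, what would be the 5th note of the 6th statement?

Gb3

Grouping in 5s, the 5th note of each cell is E4, D4, C4.
Carrying that down a 2nd forward: Bb3 → Ab3 → Gb3.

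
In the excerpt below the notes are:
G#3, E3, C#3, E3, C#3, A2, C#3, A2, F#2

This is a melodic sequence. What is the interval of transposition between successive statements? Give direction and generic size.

down a 3rd

Unit = 3 notes; the statements start on G#3, E3, C#3, moving down a 3rd each time.
From G#3 to E3: down a 3rd.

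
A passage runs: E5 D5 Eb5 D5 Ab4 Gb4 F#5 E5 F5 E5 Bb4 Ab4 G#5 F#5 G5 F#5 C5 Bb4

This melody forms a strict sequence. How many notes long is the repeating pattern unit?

6

Try groups of 6 (3 cells in 18 notes):
E5 D5 Eb5 D5 Ab4 Gb4 | F#5 E5 F5 E5 Bb4 Ab4 | G#5 F#5 G5 F#5 C5 Bb4
Every group is a transposition up a 2nd of the one before; no shorter unit works.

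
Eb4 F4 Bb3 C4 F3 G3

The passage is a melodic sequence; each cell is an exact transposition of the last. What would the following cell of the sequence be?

The 2-note cells begin on Eb4, Bb3, F3 — each down a 4th from the last.
Statement 4 starts on C3 and keeps the same exact contour: C3 D3.

C3 D3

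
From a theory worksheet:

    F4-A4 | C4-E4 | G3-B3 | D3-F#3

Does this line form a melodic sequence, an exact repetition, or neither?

sequence

Each 2-note cell is the previous one transposed down a 4th.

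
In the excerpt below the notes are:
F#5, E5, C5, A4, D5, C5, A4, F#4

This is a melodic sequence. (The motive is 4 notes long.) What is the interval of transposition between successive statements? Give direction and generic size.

down a 3rd

The 4-note cells begin on F#5, D5 — each down a 3rd from the last.
From F#5 to D5: down a 3rd.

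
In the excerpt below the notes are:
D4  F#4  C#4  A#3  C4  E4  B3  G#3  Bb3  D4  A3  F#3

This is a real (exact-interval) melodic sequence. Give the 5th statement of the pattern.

Gb3 Bb3 F3 D3

With a 4-note motive the entries are D4, C4, Bb3, each down a 2nd from the previous.
Carrying on: Ab3 → Gb3.
From Gb3 the exact shape gives Gb3 Bb3 F3 D3.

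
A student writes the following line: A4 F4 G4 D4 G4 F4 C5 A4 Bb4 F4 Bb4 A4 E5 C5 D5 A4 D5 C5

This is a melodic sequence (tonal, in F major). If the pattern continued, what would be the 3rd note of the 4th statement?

F5

The unit is 6 notes. Position-3 pitches of the 3 shown cells: G4, Bb4, D5.
From D5, up a 3rd gives F5.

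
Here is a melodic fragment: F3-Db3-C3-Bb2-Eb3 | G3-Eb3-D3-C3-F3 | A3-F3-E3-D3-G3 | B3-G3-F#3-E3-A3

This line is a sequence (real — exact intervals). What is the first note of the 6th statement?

D#4

Unit = 5 notes; the statements start on F3, G3, A3, B3, moving up a 2nd each time.
Continuing: C#4 → D#4. Statement 6 starts on D#4.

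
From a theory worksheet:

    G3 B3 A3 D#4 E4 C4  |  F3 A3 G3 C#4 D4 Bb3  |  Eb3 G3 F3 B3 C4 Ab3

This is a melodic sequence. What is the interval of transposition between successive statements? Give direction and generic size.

down a 2nd

Unit = 6 notes; the statements start on G3, F3, Eb3, moving down a 2nd each time.
From G3 to F3: down a 2nd.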